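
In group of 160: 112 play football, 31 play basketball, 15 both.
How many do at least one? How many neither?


|A∪B| = 112+31-15 = 128
Neither = 160-128 = 32

At least one: 128; Neither: 32


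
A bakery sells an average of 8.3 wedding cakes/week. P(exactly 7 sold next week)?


Poisson(λ=8.3): P(X=7) = e^(-λ)×λ^k/k!
= e^(-8.3) × 8.3^7 / 7!
≈ 0.0002485168271 × 2713605.09896 / 5040 ≈ 0.133805

P(X=7) ≈ 0.133805 ≈ 13.38%


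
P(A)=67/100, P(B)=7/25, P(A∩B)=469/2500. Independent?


P(A)×P(B) = 469/2500
P(A∩B) = 469/2500
Equal ✓ → Independent

Yes, independent


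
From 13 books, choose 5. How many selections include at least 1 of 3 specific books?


Complement: C(13,5) - C(10,5) = 1287 - 252 = 1035

1035


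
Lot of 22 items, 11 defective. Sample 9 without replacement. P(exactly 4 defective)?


Hypergeometric: C(11,4)×C(11,5)/C(22,9)
= 330×462/497420 = 99/323

P(X=4) = 99/323 ≈ 30.65%


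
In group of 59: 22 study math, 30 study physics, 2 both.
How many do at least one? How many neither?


|A∪B| = 22+30-2 = 50
Neither = 59-50 = 9

At least one: 50; Neither: 9


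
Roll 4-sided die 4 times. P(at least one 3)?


P(no 3)^4 = (3/4)^4 = 81/256
P(≥1) = 1 - 81/256 = 175/256

P = 175/256 ≈ 68.36%


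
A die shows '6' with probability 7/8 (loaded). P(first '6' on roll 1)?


Geometric: P(X=1) = (1-p)^(k-1)×p = (1/8)^0×7/8 = 7/8

P(X=1) = 7/8 ≈ 87.50%


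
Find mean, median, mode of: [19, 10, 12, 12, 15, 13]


Sorted: [10, 12, 12, 13, 15, 19]
Mean = 81/6 = 27/2
Median = 25/2
Freq: {19: 1, 10: 1, 12: 2, 15: 1, 13: 1}
Mode: [12]

Mean=27/2, Median=25/2, Mode=12


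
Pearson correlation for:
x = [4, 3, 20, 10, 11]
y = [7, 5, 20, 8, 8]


n=5, Σx=48, Σy=48, Σxy=611, Σx²=646, Σy²=602
r = (5×611 - 48×48)/√((5×646 - 48²)(5×602 - 48²))
= 751/√(926×706) = 751/√653756 ≈ 751/808.5518 ≈ 0.9288

r ≈ 0.9288


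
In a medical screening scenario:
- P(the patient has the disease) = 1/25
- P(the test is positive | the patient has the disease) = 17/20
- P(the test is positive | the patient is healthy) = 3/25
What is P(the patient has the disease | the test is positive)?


Using Bayes' theorem:
P(A|B) = P(B|A)·P(A) / P(B)

P(the test is positive) = 17/20 × 1/25 + 3/25 × 24/25
= 17/500 + 72/625 = 373/2500

P(the patient has the disease|the test is positive) = (17/500) / (373/2500) = 85/373

P(the patient has the disease|the test is positive) = 85/373 ≈ 22.79%


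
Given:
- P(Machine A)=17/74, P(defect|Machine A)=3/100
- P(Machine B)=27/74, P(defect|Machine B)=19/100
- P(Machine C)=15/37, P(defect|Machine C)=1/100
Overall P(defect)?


P(B) = Σ P(B|Aᵢ)×P(Aᵢ)
  3/100×17/74 = 51/7400
  19/100×27/74 = 513/7400
  1/100×15/37 = 3/740
Sum = 297/3700

P(defect) = 297/3700 ≈ 8.03%


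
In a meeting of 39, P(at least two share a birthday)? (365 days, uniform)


P(all different) = Π(365-i)/365 for i=0..38
= 0.121780
P(match) = 1 - 0.121780 = 0.878220

P ≈ 0.8782 ≈ 87.82%


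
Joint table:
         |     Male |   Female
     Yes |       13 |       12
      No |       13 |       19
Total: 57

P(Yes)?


P(Yes) = (13+12)/57 = 25/57

P(Yes) = 25/57 ≈ 43.86%


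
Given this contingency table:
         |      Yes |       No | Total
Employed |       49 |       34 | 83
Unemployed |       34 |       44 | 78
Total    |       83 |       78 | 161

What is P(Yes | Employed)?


P(Yes | Employed) = 49/(49+34) = 49/83

P(Yes|Employed) = 49/83 ≈ 59.04%


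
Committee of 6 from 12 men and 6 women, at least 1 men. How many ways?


Count by #men:
  1M,5W: C(12,1)×C(6,5)=72
  2M,4W: C(12,2)×C(6,4)=990
  3M,3W: C(12,3)×C(6,3)=4400
  4M,2W: C(12,4)×C(6,2)=7425
  5M,1W: C(12,5)×C(6,1)=4752
  6M,0W: C(12,6)×C(6,0)=924
Total = 18563

18563


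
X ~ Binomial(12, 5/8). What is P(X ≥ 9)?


P(X ≥ 9) = Σ P(X=i) for i=9..12
P(X=9) = 2900390625/17179869184
P(X=10) = 2900390625/34359738368
P(X=11) = 439453125/17179869184
P(X=12) = 244140625/68719476736
Sum = 19404296875/68719476736

P(X ≥ 9) = 19404296875/68719476736 ≈ 28.24%


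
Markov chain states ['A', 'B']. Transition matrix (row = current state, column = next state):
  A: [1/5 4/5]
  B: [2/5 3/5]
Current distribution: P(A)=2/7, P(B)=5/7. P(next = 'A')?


P(next=A) = Σᵢ P(now=i)×P(i→A)
= 2/7×1/5 + 5/7×2/5
= 2/35 + 2/7 = 12/35

P = 12/35 ≈ 0.3429


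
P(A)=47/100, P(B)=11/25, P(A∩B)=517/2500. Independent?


P(A)×P(B) = 517/2500
P(A∩B) = 517/2500
Equal ✓ → Independent

Yes, independent


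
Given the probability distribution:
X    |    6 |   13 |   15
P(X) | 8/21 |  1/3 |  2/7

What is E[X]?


E[X] = Σ x·P(X=x)
= (6)×(8/21) + (13)×(1/3) + (15)×(2/7)
= 229/21

E[X] = 229/21


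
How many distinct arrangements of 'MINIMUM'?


Letters: 7, freq: {'M': 3, 'I': 2, 'N': 1, 'U': 1}
7!/(3!×2!×1!×1!) = 5040/12 = 420

420


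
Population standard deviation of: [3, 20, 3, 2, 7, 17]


Mean = 52/6 = 26/3
  (3-26/3)²=289/9
  (20-26/3)²=1156/9
  (3-26/3)²=289/9
  (2-26/3)²=400/9
  (7-26/3)²=25/9
  (17-26/3)²=625/9
Σ(x-μ)² = 928/3
σ² = (928/3)/6 = 464/9

σ = √(464/9) ≈ 7.1802


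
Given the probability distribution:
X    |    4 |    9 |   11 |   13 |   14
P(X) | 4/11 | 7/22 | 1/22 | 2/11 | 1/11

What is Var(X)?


E[X] = 93/11
E[X²] = 942/11
Var(X) = E[X²] - (E[X])² = 942/11 - 8649/121 = 1713/121

Var(X) = 1713/121 ≈ 14.1570


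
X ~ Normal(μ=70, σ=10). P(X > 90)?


z = (90-70)/10 = 2.0
P(X > 90) = 1 - P(Z ≤ 2.0) = 1 - 0.9772 = 0.0228

P(X > 90) ≈ 0.0228


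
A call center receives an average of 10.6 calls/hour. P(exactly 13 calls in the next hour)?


Poisson(λ=10.6): P(X=13) = e^(-λ)×λ^k/k!
= e^(-10.6) × 10.6^13 / 13!
≈ 2.491600973e-05 × 2.13292826015e+13 / 6227020800 ≈ 0.085344

P(X=13) ≈ 0.085344 ≈ 8.53%


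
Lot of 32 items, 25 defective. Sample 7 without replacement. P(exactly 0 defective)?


Hypergeometric: C(25,0)×C(7,7)/C(32,7)
= 1×1/3365856 = 1/3365856

P(X=0) = 1/3365856 ≈ 0.00%


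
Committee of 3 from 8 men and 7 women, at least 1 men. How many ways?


Count by #men:
  1M,2W: C(8,1)×C(7,2)=168
  2M,1W: C(8,2)×C(7,1)=196
  3M,0W: C(8,3)×C(7,0)=56
Total = 420

420


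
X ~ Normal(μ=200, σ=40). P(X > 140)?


z = (140-200)/40 = -1.5
P(X > 140) = 1 - P(Z ≤ -1.5) = 1 - 0.0668 = 0.9332

P(X > 140) ≈ 0.9332


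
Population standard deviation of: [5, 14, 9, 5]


Mean = 33/4
  (5-33/4)²=169/16
  (14-33/4)²=529/16
  (9-33/4)²=9/16
  (5-33/4)²=169/16
Σ(x-μ)² = 219/4
σ² = (219/4)/4 = 219/16

σ = √(219/16) ≈ 3.6997


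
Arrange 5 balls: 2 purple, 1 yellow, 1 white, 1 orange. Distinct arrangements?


5!/(2!×1!×1!×1!) = 60

60


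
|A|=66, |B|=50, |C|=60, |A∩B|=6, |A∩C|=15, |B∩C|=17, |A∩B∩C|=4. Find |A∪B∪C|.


|A∪B∪C| = 66+50+60-6-15-17+4 = 142

|A∪B∪C| = 142


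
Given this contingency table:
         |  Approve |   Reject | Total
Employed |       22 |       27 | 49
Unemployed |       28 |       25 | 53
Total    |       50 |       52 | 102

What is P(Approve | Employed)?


P(Approve | Employed) = 22/(22+27) = 22/49

P(Approve|Employed) = 22/49 ≈ 44.90%


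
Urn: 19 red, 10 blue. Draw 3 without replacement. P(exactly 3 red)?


Hypergeometric: C(19,3)×C(10,0)/C(29,3)
= 969×1/3654 = 323/1218

P(X=3) = 323/1218 ≈ 26.52%


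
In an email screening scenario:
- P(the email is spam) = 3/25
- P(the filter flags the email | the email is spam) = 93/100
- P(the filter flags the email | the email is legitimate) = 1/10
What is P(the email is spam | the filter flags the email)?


Using Bayes' theorem:
P(A|B) = P(B|A)·P(A) / P(B)

P(the filter flags the email) = 93/100 × 3/25 + 1/10 × 22/25
= 279/2500 + 11/125 = 499/2500

P(the email is spam|the filter flags the email) = (279/2500) / (499/2500) = 279/499

P(the email is spam|the filter flags the email) = 279/499 ≈ 55.91%


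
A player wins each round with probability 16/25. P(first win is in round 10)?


Geometric: P(X=10) = (1-p)^(k-1)×p = (9/25)^9×16/25 = 6198727824/95367431640625

P(X=10) = 6198727824/95367431640625 ≈ 0.01%


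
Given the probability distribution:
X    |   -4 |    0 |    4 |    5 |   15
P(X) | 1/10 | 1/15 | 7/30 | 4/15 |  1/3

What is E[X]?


E[X] = Σ x·P(X=x)
= (-4)×(1/10) + (0)×(1/15) + (4)×(7/30) + (5)×(4/15) + (15)×(1/3)
= 103/15

E[X] = 103/15


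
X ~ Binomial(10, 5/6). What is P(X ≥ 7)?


P(X ≥ 7) = Σ P(X=i) for i=7..10
P(X=7) = 390625/2519424
P(X=8) = 1953125/6718464
P(X=9) = 9765625/30233088
P(X=10) = 9765625/60466176
Sum = 390625/419904

P(X ≥ 7) = 390625/419904 ≈ 93.03%


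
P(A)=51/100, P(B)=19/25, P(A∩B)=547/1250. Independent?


P(A)×P(B) = 969/2500
P(A∩B) = 547/1250
Not equal → NOT independent

No, not independent


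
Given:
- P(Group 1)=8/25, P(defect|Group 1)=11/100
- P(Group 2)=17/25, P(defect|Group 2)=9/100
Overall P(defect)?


P(B) = Σ P(B|Aᵢ)×P(Aᵢ)
  11/100×8/25 = 22/625
  9/100×17/25 = 153/2500
Sum = 241/2500

P(defect) = 241/2500 ≈ 9.64%


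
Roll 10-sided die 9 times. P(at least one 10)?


P(no 10)^9 = (9/10)^9 = 387420489/1000000000
P(≥1) = 1 - 387420489/1000000000 = 612579511/1000000000

P = 612579511/1000000000 ≈ 61.26%


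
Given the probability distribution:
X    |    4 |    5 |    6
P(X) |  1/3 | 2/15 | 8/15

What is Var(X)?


E[X] = 26/5
E[X²] = 418/15
Var(X) = E[X²] - (E[X])² = 418/15 - 676/25 = 62/75

Var(X) = 62/75 ≈ 0.8267


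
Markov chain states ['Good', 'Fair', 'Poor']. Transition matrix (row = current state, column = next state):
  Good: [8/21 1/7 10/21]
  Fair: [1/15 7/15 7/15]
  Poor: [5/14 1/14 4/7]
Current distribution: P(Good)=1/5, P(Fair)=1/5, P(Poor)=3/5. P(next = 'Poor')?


P(next=Poor) = Σᵢ P(now=i)×P(i→Poor)
= 1/5×10/21 + 1/5×7/15 + 3/5×4/7
= 2/21 + 7/75 + 12/35 = 93/175

P = 93/175 ≈ 0.5314


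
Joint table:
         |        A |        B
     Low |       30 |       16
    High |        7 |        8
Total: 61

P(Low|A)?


P(Low|A) = 30/(30+7) = 30/37

P = 30/37 ≈ 81.08%


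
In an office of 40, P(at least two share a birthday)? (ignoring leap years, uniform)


P(all different) = Π(365-i)/365 for i=0..39
= 0.108768
P(match) = 1 - 0.108768 = 0.891232

P ≈ 0.8912 ≈ 89.12%


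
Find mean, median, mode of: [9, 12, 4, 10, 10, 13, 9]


Sorted: [4, 9, 9, 10, 10, 12, 13]
Mean = 67/7
Median = 10
Freq: {9: 2, 12: 1, 4: 1, 10: 2, 13: 1}
Mode: [9, 10]

Mean=67/7, Median=10, Mode=[9, 10]


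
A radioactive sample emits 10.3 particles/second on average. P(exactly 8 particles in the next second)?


Poisson(λ=10.3): P(X=8) = e^(-λ)×λ^k/k!
= e^(-10.3) × 10.3^8 / 8!
≈ 3.363309519e-05 × 126677008.139 / 40320 ≈ 0.105668

P(X=8) ≈ 0.105668 ≈ 10.57%


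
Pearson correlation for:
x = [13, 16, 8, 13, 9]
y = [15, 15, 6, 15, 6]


n=5, Σx=59, Σy=57, Σxy=732, Σx²=739, Σy²=747
r = (5×732 - 59×57)/√((5×739 - 59²)(5×747 - 57²))
= 297/√(214×486) = 297/√104004 ≈ 297/322.4965 ≈ 0.9209

r ≈ 0.9209


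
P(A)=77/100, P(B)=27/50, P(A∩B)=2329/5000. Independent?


P(A)×P(B) = 2079/5000
P(A∩B) = 2329/5000
Not equal → NOT independent

No, not independent


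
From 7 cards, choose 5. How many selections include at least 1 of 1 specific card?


Complement: C(7,5) - C(6,5) = 21 - 6 = 15

15


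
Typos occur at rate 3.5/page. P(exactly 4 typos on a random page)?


Poisson(λ=3.5): P(X=4) = e^(-λ)×λ^k/k!
= e^(-3.5) × 3.5^4 / 4!
≈ 0.03019738342 × 150.0625 / 24 ≈ 0.188812

P(X=4) ≈ 0.188812 ≈ 18.88%


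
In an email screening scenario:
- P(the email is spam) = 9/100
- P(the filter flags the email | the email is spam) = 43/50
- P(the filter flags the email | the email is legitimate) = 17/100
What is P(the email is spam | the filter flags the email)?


Using Bayes' theorem:
P(A|B) = P(B|A)·P(A) / P(B)

P(the filter flags the email) = 43/50 × 9/100 + 17/100 × 91/100
= 387/5000 + 1547/10000 = 2321/10000

P(the email is spam|the filter flags the email) = (387/5000) / (2321/10000) = 774/2321

P(the email is spam|the filter flags the email) = 774/2321 ≈ 33.35%


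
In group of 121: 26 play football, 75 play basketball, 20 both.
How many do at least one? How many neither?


|A∪B| = 26+75-20 = 81
Neither = 121-81 = 40

At least one: 81; Neither: 40


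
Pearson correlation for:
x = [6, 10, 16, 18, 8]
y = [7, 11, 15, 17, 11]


n=5, Σx=58, Σy=61, Σxy=786, Σx²=780, Σy²=805
r = (5×786 - 58×61)/√((5×780 - 58²)(5×805 - 61²))
= 392/√(536×304) = 392/√162944 ≈ 392/403.6632 ≈ 0.9711

r ≈ 0.9711


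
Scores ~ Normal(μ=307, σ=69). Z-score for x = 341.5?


z = (x - μ)/σ = (341.5 - 307)/69 = 0.5

z = 0.5


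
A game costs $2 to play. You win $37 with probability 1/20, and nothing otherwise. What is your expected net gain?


E[gain] = (37-2)×1/20 + (-2)×19/20
= 7/4 - 19/10 = -3/20

Expected net gain = $-3/20 ≈ $-0.15


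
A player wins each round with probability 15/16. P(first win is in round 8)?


Geometric: P(X=8) = (1-p)^(k-1)×p = (1/16)^7×15/16 = 15/4294967296

P(X=8) = 15/4294967296 ≈ 0.00%


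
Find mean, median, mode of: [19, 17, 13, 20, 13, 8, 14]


Sorted: [8, 13, 13, 14, 17, 19, 20]
Mean = 104/7
Median = 14
Freq: {19: 1, 17: 1, 13: 2, 20: 1, 8: 1, 14: 1}
Mode: [13]

Mean=104/7, Median=14, Mode=13


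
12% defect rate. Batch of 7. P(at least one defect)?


P(all good) = (22/25)^7 = 2494357888/6103515625
P(≥1 defect) = 3609157737/6103515625

P = 3609157737/6103515625 ≈ 59.13%


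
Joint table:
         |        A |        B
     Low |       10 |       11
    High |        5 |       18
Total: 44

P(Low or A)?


P(Low∨A) = P(Low) + P(A) - P(Low∧A)
= (21 + 15 - 10)/44 = 26/44 = 13/22

P = 13/22 ≈ 59.09%


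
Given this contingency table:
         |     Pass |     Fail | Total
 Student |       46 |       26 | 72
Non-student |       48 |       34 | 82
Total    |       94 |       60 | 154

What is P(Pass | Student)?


P(Pass | Student) = 46/(46+26) = 46/72 = 23/36

P(Pass|Student) = 23/36 ≈ 63.89%


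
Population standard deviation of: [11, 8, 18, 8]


Mean = 45/4
  (11-45/4)²=1/16
  (8-45/4)²=169/16
  (18-45/4)²=729/16
  (8-45/4)²=169/16
Σ(x-μ)² = 267/4
σ² = (267/4)/4 = 267/16

σ = √(267/16) ≈ 4.0850


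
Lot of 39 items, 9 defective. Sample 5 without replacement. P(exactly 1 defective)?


Hypergeometric: C(9,1)×C(30,4)/C(39,5)
= 9×27405/575757 = 3915/9139

P(X=1) = 3915/9139 ≈ 42.84%


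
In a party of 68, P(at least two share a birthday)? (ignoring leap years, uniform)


P(all different) = Π(365-i)/365 for i=0..67
= 0.001274
P(match) = 1 - 0.001274 = 0.998726

P ≈ 0.9987 ≈ 99.87%


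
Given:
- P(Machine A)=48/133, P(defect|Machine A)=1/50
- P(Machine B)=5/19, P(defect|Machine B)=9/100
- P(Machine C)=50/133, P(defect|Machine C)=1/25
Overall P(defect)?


P(B) = Σ P(B|Aᵢ)×P(Aᵢ)
  1/50×48/133 = 24/3325
  9/100×5/19 = 9/380
  1/25×50/133 = 2/133
Sum = 611/13300

P(defect) = 611/13300 ≈ 4.59%


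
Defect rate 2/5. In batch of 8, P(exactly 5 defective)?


Binomial: P(X=5) = C(8,5)×p^5×(1-p)^3
= 56 × 32/3125 × 27/125 = 48384/390625

P(X=5) = 48384/390625 ≈ 12.39%


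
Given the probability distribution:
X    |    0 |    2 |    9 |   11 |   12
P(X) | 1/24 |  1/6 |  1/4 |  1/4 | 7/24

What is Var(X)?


E[X] = 53/6
E[X²] = 559/6
Var(X) = E[X²] - (E[X])² = 559/6 - 2809/36 = 545/36

Var(X) = 545/36 ≈ 15.1389


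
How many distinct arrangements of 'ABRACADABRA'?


Letters: 11, freq: {'A': 5, 'B': 2, 'R': 2, 'C': 1, 'D': 1}
11!/(5!×2!×2!×1!×1!) = 39916800/480 = 83160

83160


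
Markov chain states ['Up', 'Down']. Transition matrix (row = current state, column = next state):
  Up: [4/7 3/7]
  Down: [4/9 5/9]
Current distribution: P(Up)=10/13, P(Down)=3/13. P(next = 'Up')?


P(next=Up) = Σᵢ P(now=i)×P(i→Up)
= 10/13×4/7 + 3/13×4/9
= 40/91 + 4/39 = 148/273

P = 148/273 ≈ 0.5421


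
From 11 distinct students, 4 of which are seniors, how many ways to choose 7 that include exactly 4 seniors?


Choose 4 of the 4 seniors and 3 of the other 7 students:
C(4,4)×C(7,3) = 1×35 = 35

35


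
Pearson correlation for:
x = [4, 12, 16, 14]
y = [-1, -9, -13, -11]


n=4, Σx=46, Σy=-34, Σxy=-474, Σx²=612, Σy²=372
r = (4×(-474) - 46×(-34))/√((4×612 - 46²)(4×372 - (-34)²))
= -332/√(332×332) = -332/√110224 ≈ -332/332.0000 ≈ -1.0000

r ≈ -1.0000


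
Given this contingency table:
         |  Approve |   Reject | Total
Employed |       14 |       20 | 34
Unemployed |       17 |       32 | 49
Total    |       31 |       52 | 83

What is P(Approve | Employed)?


P(Approve | Employed) = 14/(14+20) = 14/34 = 7/17

P(Approve|Employed) = 7/17 ≈ 41.18%


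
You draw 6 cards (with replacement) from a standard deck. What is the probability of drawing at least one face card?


P(not a face card) = 40/52 = 10/13
P(none in 6 draws) = (10/13)^6 = 1000000/4826809
P(≥1 face card) = 1 - 1000000/4826809 = 3826809/4826809

P = 3826809/4826809 ≈ 79.28%


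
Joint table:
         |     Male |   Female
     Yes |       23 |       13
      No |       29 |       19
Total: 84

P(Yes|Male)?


P(Yes|Male) = 23/(23+29) = 23/52

P = 23/52 ≈ 44.23%


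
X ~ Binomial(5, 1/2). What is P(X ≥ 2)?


P(X ≥ 2) = Σ P(X=i) for i=2..5
P(X=2) = 5/16
P(X=3) = 5/16
P(X=4) = 5/32
P(X=5) = 1/32
Sum = 13/16

P(X ≥ 2) = 13/16 ≈ 81.25%


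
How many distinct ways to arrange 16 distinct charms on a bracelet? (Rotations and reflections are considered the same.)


Free circular arrangements: rotations and reflections both identified.
(n-1)!/2 = 15!/2 = 1307674368000/2 = 653837184000

653837184000


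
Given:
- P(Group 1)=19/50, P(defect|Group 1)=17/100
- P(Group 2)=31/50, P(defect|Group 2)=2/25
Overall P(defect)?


P(B) = Σ P(B|Aᵢ)×P(Aᵢ)
  17/100×19/50 = 323/5000
  2/25×31/50 = 31/625
Sum = 571/5000

P(defect) = 571/5000 ≈ 11.42%


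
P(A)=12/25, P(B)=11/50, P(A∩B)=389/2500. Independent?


P(A)×P(B) = 66/625
P(A∩B) = 389/2500
Not equal → NOT independent

No, not independent


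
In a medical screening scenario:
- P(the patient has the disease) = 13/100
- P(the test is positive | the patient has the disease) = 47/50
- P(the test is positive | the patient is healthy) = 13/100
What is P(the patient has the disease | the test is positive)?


Using Bayes' theorem:
P(A|B) = P(B|A)·P(A) / P(B)

P(the test is positive) = 47/50 × 13/100 + 13/100 × 87/100
= 611/5000 + 1131/10000 = 2353/10000

P(the patient has the disease|the test is positive) = (611/5000) / (2353/10000) = 94/181

P(the patient has the disease|the test is positive) = 94/181 ≈ 51.93%


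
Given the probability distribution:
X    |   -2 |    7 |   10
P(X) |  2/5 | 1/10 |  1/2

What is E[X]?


E[X] = Σ x·P(X=x)
= (-2)×(2/5) + (7)×(1/10) + (10)×(1/2)
= 49/10

E[X] = 49/10


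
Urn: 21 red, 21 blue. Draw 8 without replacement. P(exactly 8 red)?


Hypergeometric: C(21,8)×C(21,0)/C(42,8)
= 203490×1/118030185 = 34/19721

P(X=8) = 34/19721 ≈ 0.17%


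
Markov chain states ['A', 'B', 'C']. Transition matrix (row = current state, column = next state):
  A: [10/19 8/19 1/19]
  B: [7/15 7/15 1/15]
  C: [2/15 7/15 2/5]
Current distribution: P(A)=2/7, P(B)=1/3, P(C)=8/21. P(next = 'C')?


P(next=C) = Σᵢ P(now=i)×P(i→C)
= 2/7×1/19 + 1/3×1/15 + 8/21×2/5
= 2/133 + 1/45 + 16/105 = 227/1197

P = 227/1197 ≈ 0.1896


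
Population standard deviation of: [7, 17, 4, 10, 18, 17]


Mean = 73/6
  (7-73/6)²=961/36
  (17-73/6)²=841/36
  (4-73/6)²=2401/36
  (10-73/6)²=169/36
  (18-73/6)²=1225/36
  (17-73/6)²=841/36
Σ(x-μ)² = 1073/6
σ² = (1073/6)/6 = 1073/36

σ = √(1073/36) ≈ 5.4594


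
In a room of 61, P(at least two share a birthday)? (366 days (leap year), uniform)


P(all different) = Π(366-i)/366 for i=0..60
= 0.004988
P(match) = 1 - 0.004988 = 0.995012

P ≈ 0.9950 ≈ 99.50%


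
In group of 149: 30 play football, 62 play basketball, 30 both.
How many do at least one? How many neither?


|A∪B| = 30+62-30 = 62
Neither = 149-62 = 87

At least one: 62; Neither: 87


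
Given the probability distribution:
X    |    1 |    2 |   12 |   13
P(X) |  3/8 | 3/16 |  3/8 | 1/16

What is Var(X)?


E[X] = 97/16
E[X²] = 1051/16
Var(X) = E[X²] - (E[X])² = 1051/16 - 9409/256 = 7407/256

Var(X) = 7407/256 ≈ 28.9336


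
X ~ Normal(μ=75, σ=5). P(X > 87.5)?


z = (87.5-75)/5 = 2.5
P(X > 87.5) = 1 - P(Z ≤ 2.5) = 1 - 0.9938 = 0.0062

P(X > 87.5) ≈ 0.0062


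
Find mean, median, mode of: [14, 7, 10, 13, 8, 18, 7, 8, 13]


Sorted: [7, 7, 8, 8, 10, 13, 13, 14, 18]
Mean = 98/9
Median = 10
Freq: {14: 1, 7: 2, 10: 1, 13: 2, 8: 2, 18: 1}
Mode: [7, 8, 13]

Mean=98/9, Median=10, Mode=[7, 8, 13]


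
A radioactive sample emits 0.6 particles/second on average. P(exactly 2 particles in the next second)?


Poisson(λ=0.6): P(X=2) = e^(-λ)×λ^k/k!
= e^(-0.6) × 0.6^2 / 2!
≈ 0.5488116361 × 0.36 / 2 ≈ 0.098786

P(X=2) ≈ 0.098786 ≈ 9.88%


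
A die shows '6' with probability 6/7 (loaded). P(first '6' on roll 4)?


Geometric: P(X=4) = (1-p)^(k-1)×p = (1/7)^3×6/7 = 6/2401

P(X=4) = 6/2401 ≈ 0.25%


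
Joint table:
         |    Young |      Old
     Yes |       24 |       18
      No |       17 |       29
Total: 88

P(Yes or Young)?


P(Yes∨Young) = P(Yes) + P(Young) - P(Yes∧Young)
= (42 + 41 - 24)/88 = 59/88

P = 59/88 ≈ 67.05%


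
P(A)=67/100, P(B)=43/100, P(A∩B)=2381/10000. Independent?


P(A)×P(B) = 2881/10000
P(A∩B) = 2381/10000
Not equal → NOT independent

No, not independent


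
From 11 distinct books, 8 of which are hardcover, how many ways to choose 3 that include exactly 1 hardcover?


Choose 1 of the 8 hardcovers and 2 of the other 3 books:
C(8,1)×C(3,2) = 8×3 = 24

24


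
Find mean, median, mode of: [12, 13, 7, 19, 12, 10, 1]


Sorted: [1, 7, 10, 12, 12, 13, 19]
Mean = 74/7
Median = 12
Freq: {12: 2, 13: 1, 7: 1, 19: 1, 10: 1, 1: 1}
Mode: [12]

Mean=74/7, Median=12, Mode=12


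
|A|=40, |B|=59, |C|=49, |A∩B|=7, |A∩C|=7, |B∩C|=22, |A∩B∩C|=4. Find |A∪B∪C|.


|A∪B∪C| = 40+59+49-7-7-22+4 = 116

|A∪B∪C| = 116


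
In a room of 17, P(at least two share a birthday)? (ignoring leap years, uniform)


P(all different) = Π(365-i)/365 for i=0..16
= 0.684992
P(match) = 1 - 0.684992 = 0.315008

P ≈ 0.3150 ≈ 31.50%


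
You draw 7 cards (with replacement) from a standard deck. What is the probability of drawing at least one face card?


P(not a face card) = 40/52 = 10/13
P(none in 7 draws) = (10/13)^7 = 10000000/62748517
P(≥1 face card) = 1 - 10000000/62748517 = 52748517/62748517

P = 52748517/62748517 ≈ 84.06%


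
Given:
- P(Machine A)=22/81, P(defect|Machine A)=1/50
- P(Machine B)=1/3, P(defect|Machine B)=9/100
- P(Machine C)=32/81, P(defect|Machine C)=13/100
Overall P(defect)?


P(B) = Σ P(B|Aᵢ)×P(Aᵢ)
  1/50×22/81 = 11/2025
  9/100×1/3 = 3/100
  13/100×32/81 = 104/2025
Sum = 703/8100

P(defect) = 703/8100 ≈ 8.68%


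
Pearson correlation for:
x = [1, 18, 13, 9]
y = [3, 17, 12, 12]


n=4, Σx=41, Σy=44, Σxy=573, Σx²=575, Σy²=586
r = (4×573 - 41×44)/√((4×575 - 41²)(4×586 - 44²))
= 488/√(619×408) = 488/√252552 ≈ 488/502.5455 ≈ 0.9711

r ≈ 0.9711


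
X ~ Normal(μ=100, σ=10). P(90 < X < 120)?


z₁=(90-100)/10=-1.0, z₂=(120-100)/10=2.0
P = Φ(2.0) - Φ(-1.0) = 0.977250 - 0.158655 = 0.818595 ≈ 0.8186

P(90 < X < 120) ≈ 0.8186


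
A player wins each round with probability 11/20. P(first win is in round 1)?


Geometric: P(X=1) = (1-p)^(k-1)×p = (9/20)^0×11/20 = 11/20

P(X=1) = 11/20 ≈ 55.00%


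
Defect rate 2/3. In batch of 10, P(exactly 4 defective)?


Binomial: P(X=4) = C(10,4)×p^4×(1-p)^6
= 210 × 16/81 × 1/729 = 1120/19683

P(X=4) = 1120/19683 ≈ 5.69%


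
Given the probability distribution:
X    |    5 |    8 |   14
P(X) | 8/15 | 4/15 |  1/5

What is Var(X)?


E[X] = 38/5
E[X²] = 348/5
Var(X) = E[X²] - (E[X])² = 348/5 - 1444/25 = 296/25

Var(X) = 296/25 ≈ 11.8400


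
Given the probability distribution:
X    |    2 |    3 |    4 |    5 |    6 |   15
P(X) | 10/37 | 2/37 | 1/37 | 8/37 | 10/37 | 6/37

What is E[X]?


E[X] = Σ x·P(X=x)
= (2)×(10/37) + (3)×(2/37) + (4)×(1/37) + (5)×(8/37) + (6)×(10/37) + (15)×(6/37)
= 220/37

E[X] = 220/37


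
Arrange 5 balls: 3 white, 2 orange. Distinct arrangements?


5!/(3!×2!) = 10

10


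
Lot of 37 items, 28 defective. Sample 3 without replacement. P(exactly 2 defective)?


Hypergeometric: C(28,2)×C(9,1)/C(37,3)
= 378×9/7770 = 81/185

P(X=2) = 81/185 ≈ 43.78%


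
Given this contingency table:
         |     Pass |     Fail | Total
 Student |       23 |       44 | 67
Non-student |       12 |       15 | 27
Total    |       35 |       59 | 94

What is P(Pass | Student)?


P(Pass | Student) = 23/(23+44) = 23/67

P(Pass|Student) = 23/67 ≈ 34.33%


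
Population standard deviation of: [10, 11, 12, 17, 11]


Mean = 61/5
  (10-61/5)²=121/25
  (11-61/5)²=36/25
  (12-61/5)²=1/25
  (17-61/5)²=576/25
  (11-61/5)²=36/25
Σ(x-μ)² = 154/5
σ² = (154/5)/5 = 154/25

σ = √(154/25) ≈ 2.4819


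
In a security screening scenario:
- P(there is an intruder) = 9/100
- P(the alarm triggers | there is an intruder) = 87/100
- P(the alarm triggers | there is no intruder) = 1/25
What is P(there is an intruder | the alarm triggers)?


Using Bayes' theorem:
P(A|B) = P(B|A)·P(A) / P(B)

P(the alarm triggers) = 87/100 × 9/100 + 1/25 × 91/100
= 783/10000 + 91/2500 = 1147/10000

P(there is an intruder|the alarm triggers) = (783/10000) / (1147/10000) = 783/1147

P(there is an intruder|the alarm triggers) = 783/1147 ≈ 68.27%


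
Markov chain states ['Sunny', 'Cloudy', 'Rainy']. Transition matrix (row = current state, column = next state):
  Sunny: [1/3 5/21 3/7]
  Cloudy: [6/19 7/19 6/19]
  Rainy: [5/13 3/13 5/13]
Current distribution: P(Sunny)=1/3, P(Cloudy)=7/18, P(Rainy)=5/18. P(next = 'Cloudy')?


P(next=Cloudy) = Σᵢ P(now=i)×P(i→Cloudy)
= 1/3×5/21 + 7/18×7/19 + 5/18×3/13
= 5/63 + 49/342 + 5/78 = 4462/15561

P = 4462/15561 ≈ 0.2867


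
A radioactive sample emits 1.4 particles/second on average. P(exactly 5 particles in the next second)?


Poisson(λ=1.4): P(X=5) = e^(-λ)×λ^k/k!
= e^(-1.4) × 1.4^5 / 5!
≈ 0.2465969639 × 5.37824 / 120 ≈ 0.011052

P(X=5) ≈ 0.011052 ≈ 1.11%


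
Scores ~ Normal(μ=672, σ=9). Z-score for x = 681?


z = (x - μ)/σ = (681 - 672)/9 = 1.0

z = 1.0


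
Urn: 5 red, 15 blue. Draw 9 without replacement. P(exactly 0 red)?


Hypergeometric: C(5,0)×C(15,9)/C(20,9)
= 1×5005/167960 = 77/2584

P(X=0) = 77/2584 ≈ 2.98%


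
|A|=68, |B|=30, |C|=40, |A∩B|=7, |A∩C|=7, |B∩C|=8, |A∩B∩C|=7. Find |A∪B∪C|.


|A∪B∪C| = 68+30+40-7-7-8+7 = 123

|A∪B∪C| = 123


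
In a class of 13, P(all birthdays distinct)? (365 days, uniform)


P(all different) = Π(365-i)/365 for i=0..12
= (365/365)×(364/365)×...×(353/365)
= 0.805590

P ≈ 0.8056 ≈ 80.56%


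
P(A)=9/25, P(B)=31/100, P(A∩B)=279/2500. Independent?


P(A)×P(B) = 279/2500
P(A∩B) = 279/2500
Equal ✓ → Independent

Yes, independent


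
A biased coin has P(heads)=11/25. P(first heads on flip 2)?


Geometric: P(X=2) = (1-p)^(k-1)×p = (14/25)^1×11/25 = 154/625

P(X=2) = 154/625 ≈ 24.64%


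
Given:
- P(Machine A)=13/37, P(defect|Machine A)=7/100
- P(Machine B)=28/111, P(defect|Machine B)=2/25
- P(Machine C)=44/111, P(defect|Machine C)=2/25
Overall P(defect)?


P(B) = Σ P(B|Aᵢ)×P(Aᵢ)
  7/100×13/37 = 91/3700
  2/25×28/111 = 56/2775
  2/25×44/111 = 88/2775
Sum = 283/3700

P(defect) = 283/3700 ≈ 7.65%


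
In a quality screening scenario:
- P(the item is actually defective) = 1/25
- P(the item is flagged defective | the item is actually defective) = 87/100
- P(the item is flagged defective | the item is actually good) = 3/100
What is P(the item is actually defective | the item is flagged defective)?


Using Bayes' theorem:
P(A|B) = P(B|A)·P(A) / P(B)

P(the item is flagged defective) = 87/100 × 1/25 + 3/100 × 24/25
= 87/2500 + 18/625 = 159/2500

P(the item is actually defective|the item is flagged defective) = (87/2500) / (159/2500) = 29/53

P(the item is actually defective|the item is flagged defective) = 29/53 ≈ 54.72%


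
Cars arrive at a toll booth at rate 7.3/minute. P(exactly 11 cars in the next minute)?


Poisson(λ=7.3): P(X=11) = e^(-λ)×λ^k/k!
= e^(-7.3) × 7.3^11 / 11!
≈ 0.0006755387752 × 3137266855.68 / 39916800 ≈ 0.053094

P(X=11) ≈ 0.053094 ≈ 5.31%


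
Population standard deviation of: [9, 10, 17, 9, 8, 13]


Mean = 66/6 = 11
  (9-11)²=4
  (10-11)²=1
  (17-11)²=36
  (9-11)²=4
  (8-11)²=9
  (13-11)²=4
Σ(x-μ)² = 58
σ² = 58/6 = 29/3

σ = √(29/3) ≈ 3.1091


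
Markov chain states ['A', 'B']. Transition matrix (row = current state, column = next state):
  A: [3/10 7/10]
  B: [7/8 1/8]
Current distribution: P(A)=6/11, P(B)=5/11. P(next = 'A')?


P(next=A) = Σᵢ P(now=i)×P(i→A)
= 6/11×3/10 + 5/11×7/8
= 9/55 + 35/88 = 247/440

P = 247/440 ≈ 0.5614


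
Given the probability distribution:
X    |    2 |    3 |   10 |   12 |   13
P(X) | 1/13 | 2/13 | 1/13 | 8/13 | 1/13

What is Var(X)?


E[X] = 127/13
E[X²] = 111
Var(X) = E[X²] - (E[X])² = 111 - 16129/169 = 2630/169

Var(X) = 2630/169 ≈ 15.5621


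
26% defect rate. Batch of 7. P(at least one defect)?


P(all good) = (37/50)^7 = 94931877133/781250000000
P(≥1 defect) = 686318122867/781250000000

P = 686318122867/781250000000 ≈ 87.85%


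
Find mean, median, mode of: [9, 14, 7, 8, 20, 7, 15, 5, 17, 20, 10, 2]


Sorted: [2, 5, 7, 7, 8, 9, 10, 14, 15, 17, 20, 20]
Mean = 134/12 = 67/6
Median = 19/2
Freq: {9: 1, 14: 1, 7: 2, 8: 1, 20: 2, 15: 1, 5: 1, 17: 1, 10: 1, 2: 1}
Mode: [7, 20]

Mean=67/6, Median=19/2, Mode=[7, 20]


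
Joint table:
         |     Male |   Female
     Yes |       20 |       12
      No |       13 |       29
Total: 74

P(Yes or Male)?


P(Yes∨Male) = P(Yes) + P(Male) - P(Yes∧Male)
= (32 + 33 - 20)/74 = 45/74

P = 45/74 ≈ 60.81%


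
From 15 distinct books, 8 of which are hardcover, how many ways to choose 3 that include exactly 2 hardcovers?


Choose 2 of the 8 hardcovers and 1 of the other 7 books:
C(8,2)×C(7,1) = 28×7 = 196

196


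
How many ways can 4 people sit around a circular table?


Circular arrangements of 4 distinct objects: fix one position to break rotational symmetry.
(n-1)! = 3! = 6

6


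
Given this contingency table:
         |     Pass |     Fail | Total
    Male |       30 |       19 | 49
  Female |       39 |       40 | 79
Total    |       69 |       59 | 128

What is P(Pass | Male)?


P(Pass | Male) = 30/(30+19) = 30/49

P(Pass|Male) = 30/49 ≈ 61.22%


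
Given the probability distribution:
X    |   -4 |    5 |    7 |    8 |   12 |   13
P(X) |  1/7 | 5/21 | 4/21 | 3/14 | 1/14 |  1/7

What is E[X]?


E[X] = Σ x·P(X=x)
= (-4)×(1/7) + (5)×(5/21) + (7)×(4/21) + (8)×(3/14) + (12)×(1/14) + (13)×(1/7)
= 134/21

E[X] = 134/21


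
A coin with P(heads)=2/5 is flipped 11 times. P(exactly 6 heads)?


Binomial: P(X=6) = C(11,6)×p^6×(1-p)^5
= 462 × 64/15625 × 243/3125 = 7185024/48828125

P(X=6) = 7185024/48828125 ≈ 14.71%


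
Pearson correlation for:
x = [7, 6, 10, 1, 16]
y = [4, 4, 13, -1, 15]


n=5, Σx=40, Σy=35, Σxy=421, Σx²=442, Σy²=427
r = (5×421 - 40×35)/√((5×442 - 40²)(5×427 - 35²))
= 705/√(610×910) = 705/√555100 ≈ 705/745.0503 ≈ 0.9462

r ≈ 0.9462


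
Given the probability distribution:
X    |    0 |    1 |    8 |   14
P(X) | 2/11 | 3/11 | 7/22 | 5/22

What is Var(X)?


E[X] = 6
E[X²] = 717/11
Var(X) = E[X²] - (E[X])² = 717/11 - 36 = 321/11

Var(X) = 321/11 ≈ 29.1818


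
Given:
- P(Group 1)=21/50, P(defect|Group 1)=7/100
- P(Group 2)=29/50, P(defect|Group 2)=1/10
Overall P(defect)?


P(B) = Σ P(B|Aᵢ)×P(Aᵢ)
  7/100×21/50 = 147/5000
  1/10×29/50 = 29/500
Sum = 437/5000

P(defect) = 437/5000 ≈ 8.74%


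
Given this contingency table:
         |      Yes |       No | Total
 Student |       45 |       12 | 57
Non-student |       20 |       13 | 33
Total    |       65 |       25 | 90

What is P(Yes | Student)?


P(Yes | Student) = 45/(45+12) = 45/57 = 15/19

P(Yes|Student) = 15/19 ≈ 78.95%


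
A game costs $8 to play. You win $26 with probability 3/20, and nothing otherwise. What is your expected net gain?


E[gain] = (26-8)×3/20 + (-8)×17/20
= 27/10 - 34/5 = -41/10

Expected net gain = $-41/10 ≈ $-4.10


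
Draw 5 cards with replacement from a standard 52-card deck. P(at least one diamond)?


P(not a diamond) = 39/52 = 3/4
P(none in 5 draws) = (3/4)^5 = 243/1024
P(≥1 diamond) = 1 - 243/1024 = 781/1024

P = 781/1024 ≈ 76.27%


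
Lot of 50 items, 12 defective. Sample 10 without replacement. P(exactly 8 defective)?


Hypergeometric: C(12,8)×C(38,2)/C(50,10)
= 495×703/10272278170 = 6327/186768694

P(X=8) = 6327/186768694 ≈ 0.00%


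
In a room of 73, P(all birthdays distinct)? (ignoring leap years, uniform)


P(all different) = Π(365-i)/365 for i=0..72
= (365/365)×(364/365)×...×(293/365)
= 0.000439

P ≈ 0.0004 ≈ 0.04%


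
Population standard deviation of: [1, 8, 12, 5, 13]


Mean = 39/5
  (1-39/5)²=1156/25
  (8-39/5)²=1/25
  (12-39/5)²=441/25
  (5-39/5)²=196/25
  (13-39/5)²=676/25
Σ(x-μ)² = 494/5
σ² = (494/5)/5 = 494/25

σ = √(494/25) ≈ 4.4452


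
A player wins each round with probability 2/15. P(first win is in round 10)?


Geometric: P(X=10) = (1-p)^(k-1)×p = (13/15)^9×2/15 = 21208998746/576650390625

P(X=10) = 21208998746/576650390625 ≈ 3.68%


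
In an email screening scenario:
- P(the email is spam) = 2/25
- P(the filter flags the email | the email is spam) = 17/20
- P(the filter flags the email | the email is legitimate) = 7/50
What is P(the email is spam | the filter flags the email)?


Using Bayes' theorem:
P(A|B) = P(B|A)·P(A) / P(B)

P(the filter flags the email) = 17/20 × 2/25 + 7/50 × 23/25
= 17/250 + 161/1250 = 123/625

P(the email is spam|the filter flags the email) = (17/250) / (123/625) = 85/246

P(the email is spam|the filter flags the email) = 85/246 ≈ 34.55%


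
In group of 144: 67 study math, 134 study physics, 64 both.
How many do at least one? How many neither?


|A∪B| = 67+134-64 = 137
Neither = 144-137 = 7

At least one: 137; Neither: 7


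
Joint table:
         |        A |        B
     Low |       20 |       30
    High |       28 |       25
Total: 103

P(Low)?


P(Low) = (20+30)/103 = 50/103

P(Low) = 50/103 ≈ 48.54%


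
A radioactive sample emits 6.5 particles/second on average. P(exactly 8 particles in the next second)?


Poisson(λ=6.5): P(X=8) = e^(-λ)×λ^k/k!
= e^(-6.5) × 6.5^8 / 8!
≈ 0.001503439193 × 3186448.12891 / 40320 ≈ 0.118815

P(X=8) ≈ 0.118815 ≈ 11.88%


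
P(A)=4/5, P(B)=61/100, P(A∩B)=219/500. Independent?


P(A)×P(B) = 61/125
P(A∩B) = 219/500
Not equal → NOT independent

No, not independent


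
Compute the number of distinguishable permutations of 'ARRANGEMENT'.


Letters: 11, freq: {'A': 2, 'R': 2, 'N': 2, 'G': 1, 'E': 2, 'M': 1, 'T': 1}
11!/(2!×2!×2!×1!×2!×1!×1!) = 39916800/16 = 2494800

2494800


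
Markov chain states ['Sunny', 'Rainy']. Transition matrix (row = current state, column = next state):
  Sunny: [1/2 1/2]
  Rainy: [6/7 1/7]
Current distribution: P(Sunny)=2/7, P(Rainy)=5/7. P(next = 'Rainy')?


P(next=Rainy) = Σᵢ P(now=i)×P(i→Rainy)
= 2/7×1/2 + 5/7×1/7
= 1/7 + 5/49 = 12/49

P = 12/49 ≈ 0.2449


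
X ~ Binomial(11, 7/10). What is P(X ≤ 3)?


P(X ≤ 3) = Σ P(X=i) for i=0..3
P(X=0) = 177147/100000000000
P(X=1) = 4546773/100000000000
P(X=2) = 10609137/20000000000
P(X=3) = 74263959/20000000000
Sum = 2145447/500000000

P(X ≤ 3) = 2145447/500000000 ≈ 0.43%


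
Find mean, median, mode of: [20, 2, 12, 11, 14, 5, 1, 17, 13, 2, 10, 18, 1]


Sorted: [1, 1, 2, 2, 5, 10, 11, 12, 13, 14, 17, 18, 20]
Mean = 126/13
Median = 11
Freq: {20: 1, 2: 2, 12: 1, 11: 1, 14: 1, 5: 1, 1: 2, 17: 1, 13: 1, 10: 1, 18: 1}
Mode: [1, 2]

Mean=126/13, Median=11, Mode=[1, 2]


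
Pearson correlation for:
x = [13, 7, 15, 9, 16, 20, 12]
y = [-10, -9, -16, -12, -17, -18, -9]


n=7, Σx=92, Σy=-91, Σxy=-1281, Σx²=1324, Σy²=1275
r = (7×(-1281) - 92×(-91))/√((7×1324 - 92²)(7×1275 - (-91)²))
= -595/√(804×644) = -595/√517776 ≈ -595/719.5665 ≈ -0.8269

r ≈ -0.8269


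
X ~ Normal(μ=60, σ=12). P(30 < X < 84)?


z₁=(30-60)/12=-2.5, z₂=(84-60)/12=2.0
P = Φ(2.0) - Φ(-2.5) = 0.977250 - 0.006210 = 0.971040 ≈ 0.9710

P(30 < X < 84) ≈ 0.9710


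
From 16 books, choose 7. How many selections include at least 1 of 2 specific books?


Complement: C(16,7) - C(14,7) = 11440 - 3432 = 8008

8008


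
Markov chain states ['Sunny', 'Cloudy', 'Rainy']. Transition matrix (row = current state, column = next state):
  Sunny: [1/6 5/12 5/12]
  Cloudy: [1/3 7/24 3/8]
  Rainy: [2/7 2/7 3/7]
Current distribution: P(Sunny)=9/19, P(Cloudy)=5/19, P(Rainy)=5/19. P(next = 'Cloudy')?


P(next=Cloudy) = Σᵢ P(now=i)×P(i→Cloudy)
= 9/19×5/12 + 5/19×7/24 + 5/19×2/7
= 15/76 + 35/456 + 10/133 = 1115/3192

P = 1115/3192 ≈ 0.3493


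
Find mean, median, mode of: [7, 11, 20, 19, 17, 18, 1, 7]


Sorted: [1, 7, 7, 11, 17, 18, 19, 20]
Mean = 100/8 = 25/2
Median = 14
Freq: {7: 2, 11: 1, 20: 1, 19: 1, 17: 1, 18: 1, 1: 1}
Mode: [7]

Mean=25/2, Median=14, Mode=7


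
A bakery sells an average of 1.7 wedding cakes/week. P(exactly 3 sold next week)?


Poisson(λ=1.7): P(X=3) = e^(-λ)×λ^k/k!
= e^(-1.7) × 1.7^3 / 3!
≈ 0.1826835241 × 4.913 / 6 ≈ 0.149587

P(X=3) ≈ 0.149587 ≈ 14.96%


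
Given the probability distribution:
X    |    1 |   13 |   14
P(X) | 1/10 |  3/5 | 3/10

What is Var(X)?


E[X] = 121/10
E[X²] = 1603/10
Var(X) = E[X²] - (E[X])² = 1603/10 - 14641/100 = 1389/100

Var(X) = 1389/100 ≈ 13.8900


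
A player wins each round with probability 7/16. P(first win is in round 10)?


Geometric: P(X=10) = (1-p)^(k-1)×p = (9/16)^9×7/16 = 2711943423/1099511627776

P(X=10) = 2711943423/1099511627776 ≈ 0.25%


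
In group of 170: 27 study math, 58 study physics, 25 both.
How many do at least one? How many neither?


|A∪B| = 27+58-25 = 60
Neither = 170-60 = 110

At least one: 60; Neither: 110


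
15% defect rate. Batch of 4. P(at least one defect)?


P(all good) = (17/20)^4 = 83521/160000
P(≥1 defect) = 76479/160000

P = 76479/160000 ≈ 47.80%


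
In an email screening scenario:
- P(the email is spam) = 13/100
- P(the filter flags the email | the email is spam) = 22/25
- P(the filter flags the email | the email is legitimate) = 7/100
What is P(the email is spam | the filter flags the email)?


Using Bayes' theorem:
P(A|B) = P(B|A)·P(A) / P(B)

P(the filter flags the email) = 22/25 × 13/100 + 7/100 × 87/100
= 143/1250 + 609/10000 = 1753/10000

P(the email is spam|the filter flags the email) = (143/1250) / (1753/10000) = 1144/1753

P(the email is spam|the filter flags the email) = 1144/1753 ≈ 65.26%


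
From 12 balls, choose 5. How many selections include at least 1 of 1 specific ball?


Complement: C(12,5) - C(11,5) = 792 - 462 = 330

330


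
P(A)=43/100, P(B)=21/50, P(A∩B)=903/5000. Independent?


P(A)×P(B) = 903/5000
P(A∩B) = 903/5000
Equal ✓ → Independent

Yes, independent


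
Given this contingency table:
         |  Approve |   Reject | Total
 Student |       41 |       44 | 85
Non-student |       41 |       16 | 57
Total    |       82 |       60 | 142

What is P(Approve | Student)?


P(Approve | Student) = 41/(41+44) = 41/85

P(Approve|Student) = 41/85 ≈ 48.24%
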